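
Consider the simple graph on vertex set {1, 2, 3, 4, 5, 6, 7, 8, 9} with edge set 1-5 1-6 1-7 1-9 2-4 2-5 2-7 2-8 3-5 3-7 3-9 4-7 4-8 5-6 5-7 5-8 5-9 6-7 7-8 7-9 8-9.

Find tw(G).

3

A width-3 tree decomposition is:
Bags: B1 = {3, 5, 7, 9}  B2 = {5, 7, 8, 9}  B3 = {1, 5, 7, 9}  B4 = {2, 5, 7, 8}  B5 = {1, 5, 6, 7}  B6 = {2, 4, 7, 8}
Tree: B1–B2, B2–B3, B2–B4, B3–B5, B4–B6
Every bag has size at most 4, so the width is 4 − 1 = 3 and tw(G) ≤ 3. For the lower bound, the 4 vertices {2, 4, 7, 8} are pairwise adjacent, and any tree decomposition puts a clique entirely inside one bag — forcing width ≥ 3. The upper and lower bounds meet at 3, so that is the treewidth.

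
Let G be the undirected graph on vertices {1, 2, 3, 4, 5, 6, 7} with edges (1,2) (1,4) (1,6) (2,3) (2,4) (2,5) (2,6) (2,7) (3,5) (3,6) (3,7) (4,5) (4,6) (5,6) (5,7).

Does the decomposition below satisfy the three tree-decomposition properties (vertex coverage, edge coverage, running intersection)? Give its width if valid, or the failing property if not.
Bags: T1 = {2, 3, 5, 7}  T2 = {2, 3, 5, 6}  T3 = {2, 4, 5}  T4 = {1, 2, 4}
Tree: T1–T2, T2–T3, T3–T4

No — edge (6,4) lies in no bag.

A tree decomposition must satisfy three properties: every vertex lies in some bag; for every edge, both endpoints lie together in some bag; and for every vertex, the bags containing it form a connected subtree. Here edge (6,4) lies in no bag, so the decomposition is invalid.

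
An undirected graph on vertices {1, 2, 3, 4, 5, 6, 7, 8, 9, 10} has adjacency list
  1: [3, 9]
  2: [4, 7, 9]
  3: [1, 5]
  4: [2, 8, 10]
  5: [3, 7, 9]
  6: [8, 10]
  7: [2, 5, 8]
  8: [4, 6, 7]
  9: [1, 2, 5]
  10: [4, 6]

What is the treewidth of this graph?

A width-2 tree decomposition is:
Bags: B1 = {1, 3, 9}  B2 = {3, 5, 9}  B3 = {2, 5, 9}  B4 = {2, 5, 7}  B5 = {2, 4, 7}  B6 = {4, 7, 8}  B7 = {4, 8, 10}  B8 = {6, 8, 10}
Tree: B1–B2, B2–B3, B3–B4, B4–B5, B5–B6, B6–B7, B7–B8
Every bag has size at most 3, so the width is 3 − 1 = 2 and tw(G) ≤ 2. For the lower bound, G contains the cycle 1–3–5–9–1, so G is not a forest; only forests have treewidth ≤ 1, hence tw(G) ≥ 2. The upper and lower bounds meet at 2, so that is the treewidth.

2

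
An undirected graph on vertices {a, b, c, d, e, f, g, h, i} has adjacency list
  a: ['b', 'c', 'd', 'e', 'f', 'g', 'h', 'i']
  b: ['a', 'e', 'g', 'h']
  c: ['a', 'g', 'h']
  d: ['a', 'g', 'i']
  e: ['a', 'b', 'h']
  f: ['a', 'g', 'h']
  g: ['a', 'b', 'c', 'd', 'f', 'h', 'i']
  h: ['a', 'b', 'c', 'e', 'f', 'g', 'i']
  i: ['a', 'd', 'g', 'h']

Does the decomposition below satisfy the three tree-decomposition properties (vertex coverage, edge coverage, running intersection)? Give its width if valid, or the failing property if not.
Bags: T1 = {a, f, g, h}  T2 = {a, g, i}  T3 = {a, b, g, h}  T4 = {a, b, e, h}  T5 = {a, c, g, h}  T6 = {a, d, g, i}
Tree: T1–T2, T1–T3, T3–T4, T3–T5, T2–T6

A tree decomposition must satisfy three properties: every vertex lies in some bag; for every edge, both endpoints lie together in some bag; and for every vertex, the bags containing it form a connected subtree. Here edge (h,i) lies in no bag, so the decomposition is invalid.

No — edge (h,i) lies in no bag.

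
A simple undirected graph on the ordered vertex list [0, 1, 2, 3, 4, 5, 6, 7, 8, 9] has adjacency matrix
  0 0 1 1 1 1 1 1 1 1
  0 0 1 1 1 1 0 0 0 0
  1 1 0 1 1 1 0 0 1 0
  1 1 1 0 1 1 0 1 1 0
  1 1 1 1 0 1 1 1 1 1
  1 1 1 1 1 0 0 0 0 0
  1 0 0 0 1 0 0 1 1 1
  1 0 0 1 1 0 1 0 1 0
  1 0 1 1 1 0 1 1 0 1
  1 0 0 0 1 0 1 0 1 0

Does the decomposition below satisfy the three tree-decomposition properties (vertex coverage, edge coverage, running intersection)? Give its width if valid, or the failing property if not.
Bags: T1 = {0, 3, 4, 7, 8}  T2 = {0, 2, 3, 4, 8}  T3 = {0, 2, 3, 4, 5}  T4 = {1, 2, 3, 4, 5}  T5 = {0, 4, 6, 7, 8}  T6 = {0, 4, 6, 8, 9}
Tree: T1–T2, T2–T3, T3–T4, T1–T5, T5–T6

Checking the three conditions: (i) the bags cover all of {0, 1, 2, 3, 4, 5, 6, 7, 8, 9}; (ii) for each edge, some bag contains both endpoints; (iii) the bags containing any fixed vertex form a subtree. All hold, so the decomposition is valid with width 5 − 1 = 4.

Yes; width 4.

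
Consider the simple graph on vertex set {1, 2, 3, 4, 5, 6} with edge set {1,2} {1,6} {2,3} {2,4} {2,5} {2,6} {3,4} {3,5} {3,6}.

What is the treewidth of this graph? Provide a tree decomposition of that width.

Treewidth 2.
One such decomposition:
Bags: B1 = {2, 3, 5}  B2 = {2, 3, 6}  B3 = {2, 3, 4}  B4 = {1, 2, 6}
Tree: B1–B2, B1–B3, B2–B4

The largest bag has 3 vertices, giving width 2; this decomposition certifies tw(G) ≤ 2. Conversely, {1, 2, 6} is a clique of size 3, and the vertices of any clique must share a bag in every tree decomposition; so some bag has ≥ 3 vertices and tw(G) ≥ 2. Hence tw(G) = 2 exactly.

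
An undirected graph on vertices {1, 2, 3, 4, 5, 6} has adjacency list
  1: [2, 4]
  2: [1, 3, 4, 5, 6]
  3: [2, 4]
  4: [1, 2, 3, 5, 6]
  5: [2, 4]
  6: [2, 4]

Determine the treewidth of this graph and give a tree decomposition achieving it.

Every bag has size at most 3, so the width is 3 − 1 = 2 and tw(G) ≤ 2. For the lower bound, the 3 vertices {1, 2, 4} are pairwise adjacent, and any tree decomposition puts a clique entirely inside one bag — forcing width ≥ 2. Therefore the treewidth is 2.

Treewidth 2.
One such decomposition:
Bags: B1 = {2, 3, 4}  B2 = {1, 2, 4}  B3 = {2, 4, 6}  B4 = {2, 4, 5}
Tree: B1–B2, B1–B3, B1–B4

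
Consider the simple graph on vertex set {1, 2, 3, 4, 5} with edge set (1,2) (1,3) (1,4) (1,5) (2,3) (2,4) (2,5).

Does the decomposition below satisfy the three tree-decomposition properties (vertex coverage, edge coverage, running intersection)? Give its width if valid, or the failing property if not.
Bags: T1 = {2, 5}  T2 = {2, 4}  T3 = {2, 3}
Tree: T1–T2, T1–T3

A tree decomposition must satisfy three properties: every vertex lies in some bag; for every edge, both endpoints lie together in some bag; and for every vertex, the bags containing it form a connected subtree. Here vertex 1 appears in no bag, so the decomposition is invalid.

No — vertex 1 appears in no bag.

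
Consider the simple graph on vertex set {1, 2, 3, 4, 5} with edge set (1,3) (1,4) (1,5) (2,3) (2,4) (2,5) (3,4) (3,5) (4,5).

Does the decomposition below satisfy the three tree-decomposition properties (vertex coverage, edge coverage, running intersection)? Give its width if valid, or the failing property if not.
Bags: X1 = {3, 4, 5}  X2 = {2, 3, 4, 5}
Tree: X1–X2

No — vertex 1 appears in no bag.

A tree decomposition must satisfy three properties: every vertex lies in some bag; for every edge, both endpoints lie together in some bag; and for every vertex, the bags containing it form a connected subtree. Here vertex 1 appears in no bag, so the decomposition is invalid.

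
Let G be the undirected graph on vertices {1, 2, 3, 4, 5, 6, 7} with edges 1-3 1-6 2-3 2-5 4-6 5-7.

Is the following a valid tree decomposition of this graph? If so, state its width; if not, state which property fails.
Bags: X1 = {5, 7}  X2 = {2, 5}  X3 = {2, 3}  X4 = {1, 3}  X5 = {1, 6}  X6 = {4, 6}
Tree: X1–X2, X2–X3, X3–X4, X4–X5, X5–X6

Yes; width 1.

Every vertex of G appears in some bag (union = {1, 2, 3, 4, 5, 6, 7}); every edge is covered by a bag; and for each vertex v the set of bags containing v is connected in the bag tree. The decomposition is therefore valid. The largest bag has 2 vertices, so the width is 1.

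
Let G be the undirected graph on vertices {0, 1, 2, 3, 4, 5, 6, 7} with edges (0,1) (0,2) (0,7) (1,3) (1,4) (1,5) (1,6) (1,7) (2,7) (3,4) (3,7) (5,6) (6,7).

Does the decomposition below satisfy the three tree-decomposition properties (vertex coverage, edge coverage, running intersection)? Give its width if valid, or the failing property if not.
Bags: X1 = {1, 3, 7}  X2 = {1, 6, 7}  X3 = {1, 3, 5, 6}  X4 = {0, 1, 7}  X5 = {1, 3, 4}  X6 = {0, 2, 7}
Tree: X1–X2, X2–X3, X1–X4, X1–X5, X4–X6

A tree decomposition must satisfy three properties: every vertex lies in some bag; for every edge, both endpoints lie together in some bag; and for every vertex, the bags containing it form a connected subtree. Here bags containing vertex 3 are not connected in the tree, so the decomposition is invalid.

No — bags containing vertex 3 are not connected in the tree.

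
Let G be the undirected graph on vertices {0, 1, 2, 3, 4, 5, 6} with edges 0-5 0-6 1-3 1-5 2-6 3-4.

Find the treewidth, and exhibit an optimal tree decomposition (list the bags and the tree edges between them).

Each bag holds 2 vertices, so the decomposition has width 1, which upper-bounds the treewidth. Any graph with an edge has treewidth ≥ 1, and G has the edge 4–3. The upper and lower bounds meet at 1, so that is the treewidth.

Treewidth 1.
One optimal decomposition is:
Bags: B1 = {3, 4}  B2 = {1, 3}  B3 = {1, 5}  B4 = {0, 5}  B5 = {0, 6}  B6 = {2, 6}
Tree: B1–B2, B2–B3, B3–B4, B4–B5, B5–B6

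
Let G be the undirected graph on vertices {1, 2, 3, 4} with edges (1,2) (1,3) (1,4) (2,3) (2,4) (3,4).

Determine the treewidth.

A width-3 tree decomposition is:
Bags: B1 = {1, 2, 3, 4}
Tree: (single bag)
With just one bag of size 4, the width is 4 − 1 = 3, so tw(G) ≤ 3. On the other hand G contains the 4-clique {1, 2, 3, 4}. A clique must lie in a single bag of any decomposition, so no decomposition can have width below 3. Hence tw(G) = 3 exactly.

3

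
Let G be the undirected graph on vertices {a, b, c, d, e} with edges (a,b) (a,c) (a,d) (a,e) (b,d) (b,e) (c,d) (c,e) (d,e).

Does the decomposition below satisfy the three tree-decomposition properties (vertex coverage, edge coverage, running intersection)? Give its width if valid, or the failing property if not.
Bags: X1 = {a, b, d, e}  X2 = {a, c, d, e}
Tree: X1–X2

Every vertex of G appears in some bag (union = {a, b, c, d, e}); every edge is covered by a bag; and for each vertex v the set of bags containing v is connected in the bag tree. The decomposition is therefore valid. The largest bag has 4 vertices, so the width is 3.

Yes; width 3.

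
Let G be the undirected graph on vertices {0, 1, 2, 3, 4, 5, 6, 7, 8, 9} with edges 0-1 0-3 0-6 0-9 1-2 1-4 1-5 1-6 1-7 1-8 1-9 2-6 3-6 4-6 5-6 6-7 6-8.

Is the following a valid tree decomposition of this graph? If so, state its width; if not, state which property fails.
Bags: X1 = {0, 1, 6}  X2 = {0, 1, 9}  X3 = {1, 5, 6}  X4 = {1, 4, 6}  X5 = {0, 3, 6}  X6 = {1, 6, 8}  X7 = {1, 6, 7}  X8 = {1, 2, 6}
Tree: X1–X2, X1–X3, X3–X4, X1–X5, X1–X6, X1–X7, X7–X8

Yes; width 2.

Checking the three conditions: (i) the bags cover all of {0, 1, 2, 3, 4, 5, 6, 7, 8, 9}; (ii) for each edge, some bag contains both endpoints; (iii) the bags containing any fixed vertex form a subtree. All hold, so the decomposition is valid with width 3 − 1 = 2.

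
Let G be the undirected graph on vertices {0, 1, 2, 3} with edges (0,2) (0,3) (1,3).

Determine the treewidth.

1

A width-1 tree decomposition is:
Bags: B1 = {0, 2}  B2 = {0, 3}  B3 = {1, 3}
Tree: B1–B2, B2–B3
Every bag has size at most 2, so the width is 2 − 1 = 1 and tw(G) ≤ 1. Since G has at least one edge (e.g. 2–0), it is not an edgeless graph, so tw(G) ≥ 1. Therefore the treewidth is 1.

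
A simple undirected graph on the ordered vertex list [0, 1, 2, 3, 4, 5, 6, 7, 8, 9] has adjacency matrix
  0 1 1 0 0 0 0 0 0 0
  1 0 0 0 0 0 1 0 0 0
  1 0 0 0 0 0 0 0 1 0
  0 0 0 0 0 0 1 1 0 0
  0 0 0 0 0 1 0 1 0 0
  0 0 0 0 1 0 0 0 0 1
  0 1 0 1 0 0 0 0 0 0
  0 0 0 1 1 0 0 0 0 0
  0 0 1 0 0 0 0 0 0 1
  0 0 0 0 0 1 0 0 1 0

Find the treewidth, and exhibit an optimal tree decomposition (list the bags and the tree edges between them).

The largest bag has 3 vertices, giving width 2; this decomposition certifies tw(G) ≤ 2. For the lower bound, G contains the cycle 4–5–9–8–2–0–1–6–3–7–4, so G is not a forest; only forests have treewidth ≤ 1, hence tw(G) ≥ 2. Therefore the treewidth is 2.

Treewidth 2.
One such decomposition:
Bags: B1 = {4, 5, 9}  B2 = {4, 8, 9}  B3 = {2, 4, 8}  B4 = {0, 2, 4}  B5 = {0, 1, 4}  B6 = {1, 4, 6}  B7 = {3, 4, 6}  B8 = {3, 4, 7}
Tree: B1–B2, B2–B3, B3–B4, B4–B5, B5–B6, B6–B7, B7–B8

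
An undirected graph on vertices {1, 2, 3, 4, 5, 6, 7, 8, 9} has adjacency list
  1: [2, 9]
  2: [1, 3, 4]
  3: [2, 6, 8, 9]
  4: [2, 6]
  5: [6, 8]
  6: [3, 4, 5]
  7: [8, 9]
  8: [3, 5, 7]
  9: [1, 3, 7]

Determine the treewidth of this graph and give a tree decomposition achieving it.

Treewidth 3.
One such decomposition:
Bags: B1 = {2, 4, 5, 6}  B2 = {2, 3, 5, 6}  B3 = {2, 3, 5, 8}  B4 = {1, 2, 3, 8}  B5 = {1, 3, 8, 9}  B6 = {1, 7, 8, 9}
Tree: B1–B2, B2–B3, B3–B4, B4–B5, B5–B6

Every bag has size at most 4, so the width is 4 − 1 = 3 and tw(G) ≤ 3. For the lower bound: the 4 vertex sets {4,5,6}, {2}, {3}, {1,7,8,9} are disjoint, each induces a connected subgraph, and every pair is joined by at least one edge of G. Contracting each set to a single vertex therefore yields K_{4} as a minor, and since treewidth is minor-monotone, tw(G) ≥ tw(K_{4}) = 3. Hence tw(G) = 3 exactly.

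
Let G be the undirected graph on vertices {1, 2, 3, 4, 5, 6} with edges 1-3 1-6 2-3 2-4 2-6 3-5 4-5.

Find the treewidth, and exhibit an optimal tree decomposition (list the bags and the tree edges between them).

Treewidth 2.
One such decomposition:
Bags: B1 = {2, 4, 5}  B2 = {2, 3, 5}  B3 = {2, 3, 6}  B4 = {1, 3, 6}
Tree: B1–B2, B2–B3, B3–B4

Every bag has size at most 3, so the width is 3 − 1 = 2 and tw(G) ≤ 2. The edges 4–5–3–2–4 form a cycle, so G is not a tree and its treewidth is at least 2. The upper and lower bounds meet at 2, so that is the treewidth.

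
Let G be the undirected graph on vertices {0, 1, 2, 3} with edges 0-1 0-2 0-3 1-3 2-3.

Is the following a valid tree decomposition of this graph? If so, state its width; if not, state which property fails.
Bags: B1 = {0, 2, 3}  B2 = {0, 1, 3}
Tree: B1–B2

Yes; width 2.

Checking the three conditions: (i) the bags cover all of {0, 1, 2, 3}; (ii) for each edge, some bag contains both endpoints; (iii) the bags containing any fixed vertex form a subtree. All hold, so the decomposition is valid with width 3 − 1 = 2.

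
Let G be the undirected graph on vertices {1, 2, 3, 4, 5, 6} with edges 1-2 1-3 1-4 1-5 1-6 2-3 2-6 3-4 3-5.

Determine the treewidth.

A width-2 tree decomposition is:
Bags: B1 = {1, 3, 5}  B2 = {1, 2, 3}  B3 = {1, 2, 6}  B4 = {1, 3, 4}
Tree: B1–B2, B2–B3, B1–B4
Every bag has size at most 3, so the width is 3 − 1 = 2 and tw(G) ≤ 2. For the lower bound, the 3 vertices {1, 2, 3} are pairwise adjacent, and any tree decomposition puts a clique entirely inside one bag — forcing width ≥ 2. Combining the bounds, tw(G) = 2.

2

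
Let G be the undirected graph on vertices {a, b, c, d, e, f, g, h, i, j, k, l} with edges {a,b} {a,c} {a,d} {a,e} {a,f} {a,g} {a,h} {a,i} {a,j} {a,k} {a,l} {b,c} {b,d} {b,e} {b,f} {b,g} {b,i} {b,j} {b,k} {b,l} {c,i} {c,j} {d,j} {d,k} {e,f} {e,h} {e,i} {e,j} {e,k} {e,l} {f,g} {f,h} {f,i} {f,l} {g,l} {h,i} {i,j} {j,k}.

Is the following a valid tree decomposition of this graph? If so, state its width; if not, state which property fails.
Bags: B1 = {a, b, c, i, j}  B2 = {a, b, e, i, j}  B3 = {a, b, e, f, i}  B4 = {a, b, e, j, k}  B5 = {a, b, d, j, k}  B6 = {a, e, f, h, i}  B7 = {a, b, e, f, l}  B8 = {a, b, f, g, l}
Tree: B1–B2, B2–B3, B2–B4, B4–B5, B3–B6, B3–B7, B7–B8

Yes; width 4.

Vertex coverage: the bags together contain {a, b, c, d, e, f, g, h, i, j, k, l}, the full vertex set. Edge coverage: each edge of G has both endpoints in at least one bag. Running intersection: for every vertex, the bags containing it form a connected subtree. All three properties hold, so this is a valid tree decomposition of width max|bag| − 1 = 4, and hence tw(G) ≤ 4.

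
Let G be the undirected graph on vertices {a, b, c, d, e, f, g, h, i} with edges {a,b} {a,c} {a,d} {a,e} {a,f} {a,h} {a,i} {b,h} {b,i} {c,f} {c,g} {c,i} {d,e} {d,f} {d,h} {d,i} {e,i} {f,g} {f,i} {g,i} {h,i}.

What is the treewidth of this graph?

A width-3 tree decomposition is:
Bags: B1 = {a, d, f, i}  B2 = {a, d, e, i}  B3 = {a, c, f, i}  B4 = {c, f, g, i}  B5 = {a, d, h, i}  B6 = {a, b, h, i}
Tree: B1–B2, B1–B3, B3–B4, B1–B5, B5–B6
The largest bag has 4 vertices, giving width 3; this decomposition certifies tw(G) ≤ 3. Conversely, {c, f, g, i} is a clique of size 4, and the vertices of any clique must share a bag in every tree decomposition; so some bag has ≥ 4 vertices and tw(G) ≥ 3. The upper and lower bounds meet at 3, so that is the treewidth.

3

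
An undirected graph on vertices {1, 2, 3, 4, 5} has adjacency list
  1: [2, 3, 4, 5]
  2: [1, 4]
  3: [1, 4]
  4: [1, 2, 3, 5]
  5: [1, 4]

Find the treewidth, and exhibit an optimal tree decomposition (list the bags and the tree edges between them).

Treewidth 2.
One such decomposition:
Bags: B1 = {1, 2, 4}  B2 = {1, 3, 4}  B3 = {1, 4, 5}
Tree: B1–B2, B2–B3

Every bag has size at most 3, so the width is 3 − 1 = 2 and tw(G) ≤ 2. Conversely, {1, 2, 4} is a clique of size 3, and the vertices of any clique must share a bag in every tree decomposition; so some bag has ≥ 3 vertices and tw(G) ≥ 2. Combining the bounds, tw(G) = 2.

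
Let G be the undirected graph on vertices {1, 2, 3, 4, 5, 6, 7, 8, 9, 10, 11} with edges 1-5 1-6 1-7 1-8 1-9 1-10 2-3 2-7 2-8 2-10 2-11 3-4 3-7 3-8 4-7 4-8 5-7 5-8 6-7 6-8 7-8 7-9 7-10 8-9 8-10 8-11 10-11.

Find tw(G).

A width-3 tree decomposition is:
Bags: B1 = {2, 8, 10, 11}  B2 = {2, 7, 8, 10}  B3 = {1, 7, 8, 10}  B4 = {2, 3, 7, 8}  B5 = {1, 6, 7, 8}  B6 = {1, 5, 7, 8}  B7 = {3, 4, 7, 8}  B8 = {1, 7, 8, 9}
Tree: B1–B2, B2–B3, B2–B4, B3–B5, B5–B6, B4–B7, B3–B8
Each bag holds 4 vertices, so the decomposition has width 3, which upper-bounds the treewidth. For the lower bound, the 4 vertices {2, 8, 10, 11} are pairwise adjacent, and any tree decomposition puts a clique entirely inside one bag — forcing width ≥ 3. Therefore the treewidth is 3.

3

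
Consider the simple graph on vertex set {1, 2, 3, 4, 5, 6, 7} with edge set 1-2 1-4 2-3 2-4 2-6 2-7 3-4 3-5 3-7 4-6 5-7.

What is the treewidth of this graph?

A width-2 tree decomposition is:
Bags: B1 = {2, 3, 4}  B2 = {2, 4, 6}  B3 = {1, 2, 4}  B4 = {2, 3, 7}  B5 = {3, 5, 7}
Tree: B1–B2, B2–B3, B1–B4, B4–B5
The largest bag has 3 vertices, giving width 2; this decomposition certifies tw(G) ≤ 2. Conversely, {1, 2, 4} is a clique of size 3, and the vertices of any clique must share a bag in every tree decomposition; so some bag has ≥ 3 vertices and tw(G) ≥ 2. Therefore the treewidth is 2.

2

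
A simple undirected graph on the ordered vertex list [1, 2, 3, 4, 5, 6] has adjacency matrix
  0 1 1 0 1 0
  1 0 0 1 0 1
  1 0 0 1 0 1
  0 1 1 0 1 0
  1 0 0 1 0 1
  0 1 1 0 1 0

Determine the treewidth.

3

A width-3 tree decomposition is:
Bags: B1 = {1, 4, 5, 6}  B2 = {1, 3, 4, 6}  B3 = {1, 2, 4, 6}
Tree: B1–B2, B2–B3
The largest bag has 4 vertices, giving width 3; this decomposition certifies tw(G) ≤ 3. For the lower bound: the 4 vertex sets {4,5}, {3,6}, {1}, {2} are disjoint, each induces a connected subgraph, and every pair is joined by at least one edge of G. Contracting each set to a single vertex therefore yields K_{4} as a minor, and since treewidth is minor-monotone, tw(G) ≥ tw(K_{4}) = 3. Combining the bounds, tw(G) = 3.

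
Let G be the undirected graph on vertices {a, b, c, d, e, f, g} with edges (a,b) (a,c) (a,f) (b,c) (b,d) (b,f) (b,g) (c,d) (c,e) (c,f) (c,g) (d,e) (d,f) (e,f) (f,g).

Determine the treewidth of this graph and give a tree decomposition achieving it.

Every bag has size at most 4, so the width is 4 − 1 = 3 and tw(G) ≤ 3. On the other hand G contains the 4-clique {c, d, e, f}. A clique must lie in a single bag of any decomposition, so no decomposition can have width below 3. The upper and lower bounds meet at 3, so that is the treewidth.

Treewidth 3.
One such decomposition:
Bags: B1 = {b, c, f, g}  B2 = {a, b, c, f}  B3 = {b, c, d, f}  B4 = {c, d, e, f}
Tree: B1–B2, B2–B3, B3–B4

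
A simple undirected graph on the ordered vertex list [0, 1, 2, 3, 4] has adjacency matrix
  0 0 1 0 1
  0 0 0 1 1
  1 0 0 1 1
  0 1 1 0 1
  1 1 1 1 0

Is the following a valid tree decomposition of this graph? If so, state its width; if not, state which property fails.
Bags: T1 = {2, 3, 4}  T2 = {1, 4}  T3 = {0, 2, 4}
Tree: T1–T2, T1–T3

No — edge (3,1) lies in no bag.

A tree decomposition must satisfy three properties: every vertex lies in some bag; for every edge, both endpoints lie together in some bag; and for every vertex, the bags containing it form a connected subtree. Here edge (3,1) lies in no bag, so the decomposition is invalid.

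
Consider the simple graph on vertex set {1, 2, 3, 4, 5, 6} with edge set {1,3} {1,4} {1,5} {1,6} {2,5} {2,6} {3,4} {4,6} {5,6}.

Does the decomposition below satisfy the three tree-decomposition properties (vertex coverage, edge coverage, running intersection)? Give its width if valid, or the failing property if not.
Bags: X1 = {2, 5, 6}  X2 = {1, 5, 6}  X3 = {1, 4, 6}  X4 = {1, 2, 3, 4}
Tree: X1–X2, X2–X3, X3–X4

A tree decomposition must satisfy three properties: every vertex lies in some bag; for every edge, both endpoints lie together in some bag; and for every vertex, the bags containing it form a connected subtree. Here bags containing vertex 2 are not connected in the tree, so the decomposition is invalid.

No — bags containing vertex 2 are not connected in the tree.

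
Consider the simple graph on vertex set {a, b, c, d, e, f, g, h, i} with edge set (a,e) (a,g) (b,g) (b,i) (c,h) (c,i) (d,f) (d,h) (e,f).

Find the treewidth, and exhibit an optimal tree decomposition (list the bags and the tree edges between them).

The largest bag has 3 vertices, giving width 2; this decomposition certifies tw(G) ≤ 2. For the lower bound, G contains the cycle i–b–g–a–e–f–d–h–c–i, so G is not a forest; only forests have treewidth ≤ 1, hence tw(G) ≥ 2. Therefore the treewidth is 2.

Treewidth 2.
Bags: B1 = {b, g, i}  B2 = {a, g, i}  B3 = {a, e, i}  B4 = {e, f, i}  B5 = {d, f, i}  B6 = {d, h, i}  B7 = {c, h, i}
Tree: B1–B2, B2–B3, B3–B4, B4–B5, B5–B6, B6–B7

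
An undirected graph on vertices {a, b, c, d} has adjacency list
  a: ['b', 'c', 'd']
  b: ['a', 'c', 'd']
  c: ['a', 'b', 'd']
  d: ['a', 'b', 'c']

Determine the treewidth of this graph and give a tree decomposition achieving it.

Treewidth 3.
Bags: B1 = {a, b, c, d}
Tree: (single bag)

With just one bag of size 4, the width is 4 − 1 = 3, so tw(G) ≤ 3. For the lower bound, the 4 vertices {a, b, c, d} are pairwise adjacent, and any tree decomposition puts a clique entirely inside one bag — forcing width ≥ 3. Hence tw(G) = 3 exactly.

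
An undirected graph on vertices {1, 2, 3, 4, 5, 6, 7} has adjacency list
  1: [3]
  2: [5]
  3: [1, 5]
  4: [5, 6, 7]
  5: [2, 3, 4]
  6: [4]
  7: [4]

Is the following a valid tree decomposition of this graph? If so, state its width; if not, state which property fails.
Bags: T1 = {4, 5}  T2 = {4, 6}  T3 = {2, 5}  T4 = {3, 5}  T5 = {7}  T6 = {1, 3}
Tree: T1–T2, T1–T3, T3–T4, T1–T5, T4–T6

A tree decomposition must satisfy three properties: every vertex lies in some bag; for every edge, both endpoints lie together in some bag; and for every vertex, the bags containing it form a connected subtree. Here edge (4,7) lies in no bag, so the decomposition is invalid.

No — edge (4,7) lies in no bag.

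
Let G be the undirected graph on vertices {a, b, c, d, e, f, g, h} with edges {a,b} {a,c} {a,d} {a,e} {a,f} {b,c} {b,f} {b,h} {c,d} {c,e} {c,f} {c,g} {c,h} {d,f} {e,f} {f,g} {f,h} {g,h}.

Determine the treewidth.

A width-3 tree decomposition is:
Bags: B1 = {a, b, c, f}  B2 = {b, c, f, h}  B3 = {c, f, g, h}  B4 = {a, c, d, f}  B5 = {a, c, e, f}
Tree: B1–B2, B2–B3, B1–B4, B1–B5
The largest bag has 4 vertices, giving width 3; this decomposition certifies tw(G) ≤ 3. Conversely, {c, f, g, h} is a clique of size 4, and the vertices of any clique must share a bag in every tree decomposition; so some bag has ≥ 4 vertices and tw(G) ≥ 3. Combining the bounds, tw(G) = 3.

3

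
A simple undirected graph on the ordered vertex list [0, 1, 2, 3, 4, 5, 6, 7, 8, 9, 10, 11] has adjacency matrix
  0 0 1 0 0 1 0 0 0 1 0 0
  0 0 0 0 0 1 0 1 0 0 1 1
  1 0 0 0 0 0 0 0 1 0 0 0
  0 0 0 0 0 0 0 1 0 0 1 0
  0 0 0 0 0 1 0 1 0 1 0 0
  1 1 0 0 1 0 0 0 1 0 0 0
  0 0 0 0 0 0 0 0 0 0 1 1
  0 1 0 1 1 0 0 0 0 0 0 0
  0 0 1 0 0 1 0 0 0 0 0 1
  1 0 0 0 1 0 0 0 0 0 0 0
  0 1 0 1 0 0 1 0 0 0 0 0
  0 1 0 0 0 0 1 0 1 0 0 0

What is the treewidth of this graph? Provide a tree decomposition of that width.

Treewidth 3.
One optimal decomposition is:
Bags: B1 = {0, 2, 8, 9}  B2 = {0, 5, 8, 9}  B3 = {4, 5, 8, 9}  B4 = {4, 5, 8, 11}  B5 = {1, 4, 5, 11}  B6 = {1, 4, 7, 11}  B7 = {1, 6, 7, 11}  B8 = {1, 6, 7, 10}  B9 = {3, 6, 7, 10}
Tree: B1–B2, B2–B3, B3–B4, B4–B5, B5–B6, B6–B7, B7–B8, B8–B9

Each bag holds 4 vertices, so the decomposition has width 3, which upper-bounds the treewidth. For the lower bound: the 4 vertex sets {0,2,9}, {8}, {5}, {1,4,7,11} are disjoint, each induces a connected subgraph, and every pair is joined by at least one edge of G. Contracting each set to a single vertex therefore yields K_{4} as a minor, and since treewidth is minor-monotone, tw(G) ≥ tw(K_{4}) = 3. Combining the bounds, tw(G) = 3.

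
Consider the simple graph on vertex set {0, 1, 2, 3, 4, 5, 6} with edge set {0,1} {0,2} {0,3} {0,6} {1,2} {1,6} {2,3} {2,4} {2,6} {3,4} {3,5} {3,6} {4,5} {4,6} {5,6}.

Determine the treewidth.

3

A width-3 tree decomposition is:
Bags: B1 = {2, 3, 4, 6}  B2 = {0, 2, 3, 6}  B3 = {0, 1, 2, 6}  B4 = {3, 4, 5, 6}
Tree: B1–B2, B2–B3, B1–B4
The largest bag has 4 vertices, giving width 3; this decomposition certifies tw(G) ≤ 3. Conversely, {0, 1, 2, 6} is a clique of size 4, and the vertices of any clique must share a bag in every tree decomposition; so some bag has ≥ 4 vertices and tw(G) ≥ 3. The upper and lower bounds meet at 3, so that is the treewidth.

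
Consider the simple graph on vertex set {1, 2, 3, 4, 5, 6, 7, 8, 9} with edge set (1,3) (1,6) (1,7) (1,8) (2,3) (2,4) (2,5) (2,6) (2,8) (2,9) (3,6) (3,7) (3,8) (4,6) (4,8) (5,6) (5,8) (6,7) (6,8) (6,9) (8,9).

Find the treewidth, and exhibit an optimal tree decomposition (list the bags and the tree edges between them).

Treewidth 3.
Bags: B1 = {2, 3, 6, 8}  B2 = {2, 6, 8, 9}  B3 = {2, 5, 6, 8}  B4 = {1, 3, 6, 8}  B5 = {2, 4, 6, 8}  B6 = {1, 3, 6, 7}
Tree: B1–B2, B2–B3, B1–B4, B2–B5, B4–B6

The largest bag has 4 vertices, giving width 3; this decomposition certifies tw(G) ≤ 3. For the lower bound, the 4 vertices {1, 3, 6, 8} are pairwise adjacent, and any tree decomposition puts a clique entirely inside one bag — forcing width ≥ 3. The upper and lower bounds meet at 3, so that is the treewidth.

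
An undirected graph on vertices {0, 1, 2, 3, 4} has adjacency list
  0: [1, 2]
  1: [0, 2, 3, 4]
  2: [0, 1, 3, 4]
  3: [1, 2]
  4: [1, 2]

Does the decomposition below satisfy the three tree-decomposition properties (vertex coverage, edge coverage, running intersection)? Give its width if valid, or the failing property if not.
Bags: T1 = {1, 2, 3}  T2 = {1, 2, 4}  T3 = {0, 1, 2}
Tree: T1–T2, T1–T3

Checking the three conditions: (i) the bags cover all of {0, 1, 2, 3, 4}; (ii) for each edge, some bag contains both endpoints; (iii) the bags containing any fixed vertex form a subtree. All hold, so the decomposition is valid with width 3 − 1 = 2.

Yes; width 2.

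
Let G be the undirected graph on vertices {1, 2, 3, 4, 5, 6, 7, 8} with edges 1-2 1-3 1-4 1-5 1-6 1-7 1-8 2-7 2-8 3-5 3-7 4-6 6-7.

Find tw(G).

A width-2 tree decomposition is:
Bags: B1 = {1, 3, 7}  B2 = {1, 2, 7}  B3 = {1, 6, 7}  B4 = {1, 3, 5}  B5 = {1, 2, 8}  B6 = {1, 4, 6}
Tree: B1–B2, B2–B3, B1–B4, B2–B5, B3–B6
Every bag has size at most 3, so the width is 3 − 1 = 2 and tw(G) ≤ 2. For the lower bound, the 3 vertices {1, 2, 8} are pairwise adjacent, and any tree decomposition puts a clique entirely inside one bag — forcing width ≥ 2. Combining the bounds, tw(G) = 2.

2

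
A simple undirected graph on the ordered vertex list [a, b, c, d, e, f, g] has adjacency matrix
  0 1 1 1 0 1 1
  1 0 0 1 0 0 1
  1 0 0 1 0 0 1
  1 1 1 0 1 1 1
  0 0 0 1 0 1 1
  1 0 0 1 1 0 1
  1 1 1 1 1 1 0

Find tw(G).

3

A width-3 tree decomposition is:
Bags: B1 = {a, b, d, g}  B2 = {a, c, d, g}  B3 = {a, d, f, g}  B4 = {d, e, f, g}
Tree: B1–B2, B2–B3, B3–B4
Each bag holds 4 vertices, so the decomposition has width 3, which upper-bounds the treewidth. For the lower bound, the 4 vertices {d, e, f, g} are pairwise adjacent, and any tree decomposition puts a clique entirely inside one bag — forcing width ≥ 3. Hence tw(G) = 3 exactly.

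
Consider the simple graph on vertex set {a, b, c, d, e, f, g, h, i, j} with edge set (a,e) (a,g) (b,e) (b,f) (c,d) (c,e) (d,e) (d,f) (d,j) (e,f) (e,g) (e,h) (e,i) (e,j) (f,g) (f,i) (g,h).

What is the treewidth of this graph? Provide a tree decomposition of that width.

Every bag has size at most 3, so the width is 3 − 1 = 2 and tw(G) ≤ 2. Conversely, {d, e, f} is a clique of size 3, and the vertices of any clique must share a bag in every tree decomposition; so some bag has ≥ 3 vertices and tw(G) ≥ 2. Hence tw(G) = 2 exactly.

Treewidth 2.
One optimal decomposition is:
Bags: B1 = {d, e, f}  B2 = {e, f, g}  B3 = {e, g, h}  B4 = {c, d, e}  B5 = {a, e, g}  B6 = {b, e, f}  B7 = {e, f, i}  B8 = {d, e, j}
Tree: B1–B2, B2–B3, B1–B4, B2–B5, B1–B6, B6–B7, B1–B8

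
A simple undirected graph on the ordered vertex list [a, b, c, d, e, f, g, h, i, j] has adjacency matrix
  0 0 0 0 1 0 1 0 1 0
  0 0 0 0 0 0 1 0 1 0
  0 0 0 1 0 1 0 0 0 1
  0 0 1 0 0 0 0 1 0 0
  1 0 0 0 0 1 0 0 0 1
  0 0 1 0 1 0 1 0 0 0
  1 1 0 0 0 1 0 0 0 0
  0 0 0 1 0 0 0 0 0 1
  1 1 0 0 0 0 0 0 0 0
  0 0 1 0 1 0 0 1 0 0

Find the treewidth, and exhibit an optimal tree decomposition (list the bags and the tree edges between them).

Each bag holds 3 vertices, so the decomposition has width 2, which upper-bounds the treewidth. Since d–h–j–c–d is a cycle in G, G is not acyclic. Forests are exactly the graphs of treewidth ≤ 1, so tw(G) ≥ 2. Combining the bounds, tw(G) = 2.

Treewidth 2.
One such decomposition:
Bags: B1 = {c, d, h}  B2 = {c, h, j}  B3 = {c, f, j}  B4 = {e, f, j}  B5 = {e, f, g}  B6 = {a, e, g}  B7 = {a, b, g}  B8 = {a, b, i}
Tree: B1–B2, B2–B3, B3–B4, B4–B5, B5–B6, B6–B7, B7–B8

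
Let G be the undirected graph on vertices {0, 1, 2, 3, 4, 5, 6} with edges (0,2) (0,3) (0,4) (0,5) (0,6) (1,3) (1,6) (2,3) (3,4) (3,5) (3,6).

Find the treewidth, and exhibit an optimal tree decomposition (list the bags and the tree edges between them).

Treewidth 2.
One optimal decomposition is:
Bags: B1 = {0, 2, 3}  B2 = {0, 3, 6}  B3 = {0, 3, 4}  B4 = {0, 3, 5}  B5 = {1, 3, 6}
Tree: B1–B2, B2–B3, B1–B4, B2–B5

Each bag holds 3 vertices, so the decomposition has width 2, which upper-bounds the treewidth. Conversely, {0, 2, 3} is a clique of size 3, and the vertices of any clique must share a bag in every tree decomposition; so some bag has ≥ 3 vertices and tw(G) ≥ 2. Therefore the treewidth is 2.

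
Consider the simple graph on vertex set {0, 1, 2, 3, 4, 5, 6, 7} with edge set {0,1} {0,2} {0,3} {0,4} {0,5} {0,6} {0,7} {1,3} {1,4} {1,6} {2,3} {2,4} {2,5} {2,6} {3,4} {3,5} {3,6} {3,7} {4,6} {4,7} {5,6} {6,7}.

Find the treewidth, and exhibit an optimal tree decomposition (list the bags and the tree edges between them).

Treewidth 4.
One such decomposition:
Bags: B1 = {0, 1, 3, 4, 6}  B2 = {0, 2, 3, 4, 6}  B3 = {0, 2, 3, 5, 6}  B4 = {0, 3, 4, 6, 7}
Tree: B1–B2, B2–B3, B1–B4

Each bag holds 5 vertices, so the decomposition has width 4, which upper-bounds the treewidth. On the other hand G contains the 5-clique {0, 1, 3, 4, 6}. A clique must lie in a single bag of any decomposition, so no decomposition can have width below 4. Therefore the treewidth is 4.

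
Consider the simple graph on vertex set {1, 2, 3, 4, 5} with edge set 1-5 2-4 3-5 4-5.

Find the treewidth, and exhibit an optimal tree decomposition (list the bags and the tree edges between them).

Treewidth 1.
One optimal decomposition is:
Bags: B1 = {2, 4}  B2 = {4, 5}  B3 = {3, 5}  B4 = {1, 5}
Tree: B1–B2, B2–B3, B3–B4

The largest bag has 2 vertices, giving width 1; this decomposition certifies tw(G) ≤ 1. Any graph with an edge has treewidth ≥ 1, and G has the edge 2–4. Hence tw(G) = 1 exactly.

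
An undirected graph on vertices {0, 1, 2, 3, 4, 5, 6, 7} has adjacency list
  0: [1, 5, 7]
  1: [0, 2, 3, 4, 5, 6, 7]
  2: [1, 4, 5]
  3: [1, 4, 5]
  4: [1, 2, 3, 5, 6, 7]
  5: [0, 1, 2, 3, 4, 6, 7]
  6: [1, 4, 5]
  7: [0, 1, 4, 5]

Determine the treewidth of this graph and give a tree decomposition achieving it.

The largest bag has 4 vertices, giving width 3; this decomposition certifies tw(G) ≤ 3. On the other hand G contains the 4-clique {0, 1, 5, 7}. A clique must lie in a single bag of any decomposition, so no decomposition can have width below 3. The upper and lower bounds meet at 3, so that is the treewidth.

Treewidth 3.
Bags: B1 = {1, 4, 5, 6}  B2 = {1, 3, 4, 5}  B3 = {1, 4, 5, 7}  B4 = {0, 1, 5, 7}  B5 = {1, 2, 4, 5}
Tree: B1–B2, B2–B3, B3–B4, B3–B5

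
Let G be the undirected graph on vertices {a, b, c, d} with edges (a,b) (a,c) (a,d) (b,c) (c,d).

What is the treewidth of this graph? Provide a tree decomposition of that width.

Treewidth 2.
One such decomposition:
Bags: B1 = {a, c, d}  B2 = {a, b, c}
Tree: B1–B2

Each bag holds 3 vertices, so the decomposition has width 2, which upper-bounds the treewidth. For the lower bound, the 3 vertices {a, c, d} are pairwise adjacent, and any tree decomposition puts a clique entirely inside one bag — forcing width ≥ 2. Hence tw(G) = 2 exactly.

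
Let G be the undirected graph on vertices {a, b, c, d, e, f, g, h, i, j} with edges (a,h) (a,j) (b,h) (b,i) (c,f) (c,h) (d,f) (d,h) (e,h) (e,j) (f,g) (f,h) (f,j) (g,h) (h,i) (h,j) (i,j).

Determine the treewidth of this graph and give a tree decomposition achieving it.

Each bag holds 3 vertices, so the decomposition has width 2, which upper-bounds the treewidth. On the other hand G contains the 3-clique {d, f, h}. A clique must lie in a single bag of any decomposition, so no decomposition can have width below 2. Therefore the treewidth is 2.

Treewidth 2.
Bags: B1 = {f, h, j}  B2 = {e, h, j}  B3 = {f, g, h}  B4 = {h, i, j}  B5 = {c, f, h}  B6 = {d, f, h}  B7 = {a, h, j}  B8 = {b, h, i}
Tree: B1–B2, B1–B3, B1–B4, B1–B5, B1–B6, B1–B7, B4–B8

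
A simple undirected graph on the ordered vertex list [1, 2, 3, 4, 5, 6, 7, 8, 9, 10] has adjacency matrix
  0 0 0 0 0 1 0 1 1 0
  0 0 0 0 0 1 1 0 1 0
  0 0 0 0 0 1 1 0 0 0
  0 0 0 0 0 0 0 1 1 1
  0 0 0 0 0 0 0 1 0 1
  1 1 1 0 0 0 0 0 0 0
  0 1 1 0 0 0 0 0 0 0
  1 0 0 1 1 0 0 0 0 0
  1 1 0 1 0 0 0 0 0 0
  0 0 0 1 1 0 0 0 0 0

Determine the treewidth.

A width-2 tree decomposition is:
Bags: B1 = {2, 3, 7}  B2 = {2, 3, 6}  B3 = {2, 6, 9}  B4 = {1, 6, 9}  B5 = {1, 4, 9}  B6 = {1, 4, 8}  B7 = {4, 8, 10}  B8 = {5, 8, 10}
Tree: B1–B2, B2–B3, B3–B4, B4–B5, B5–B6, B6–B7, B7–B8
The largest bag has 3 vertices, giving width 2; this decomposition certifies tw(G) ≤ 2. Since 7–3–6–2–7 is a cycle in G, G is not acyclic. Forests are exactly the graphs of treewidth ≤ 1, so tw(G) ≥ 2. Hence tw(G) = 2 exactly.

2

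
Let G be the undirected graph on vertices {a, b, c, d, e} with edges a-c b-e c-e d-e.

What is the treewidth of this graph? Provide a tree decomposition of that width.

Every bag has size at most 2, so the width is 2 − 1 = 1 and tw(G) ≤ 1. Any graph with an edge has treewidth ≥ 1, and G has the edge c–a. The upper and lower bounds meet at 1, so that is the treewidth.

Treewidth 1.
One optimal decomposition is:
Bags: B1 = {a, c}  B2 = {c, e}  B3 = {d, e}  B4 = {b, e}
Tree: B1–B2, B2–B3, B2–B4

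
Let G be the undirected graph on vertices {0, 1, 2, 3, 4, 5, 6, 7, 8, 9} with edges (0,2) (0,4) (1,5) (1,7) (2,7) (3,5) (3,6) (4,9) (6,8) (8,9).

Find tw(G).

2

A width-2 tree decomposition is:
Bags: B1 = {3, 6, 8}  B2 = {3, 5, 8}  B3 = {1, 5, 8}  B4 = {1, 7, 8}  B5 = {2, 7, 8}  B6 = {0, 2, 8}  B7 = {0, 4, 8}  B8 = {4, 8, 9}
Tree: B1–B2, B2–B3, B3–B4, B4–B5, B5–B6, B6–B7, B7–B8
The largest bag has 3 vertices, giving width 2; this decomposition certifies tw(G) ≤ 2. For the lower bound, G contains the cycle 8–6–3–5–1–7–2–0–4–9–8, so G is not a forest; only forests have treewidth ≤ 1, hence tw(G) ≥ 2. Hence tw(G) = 2 exactly.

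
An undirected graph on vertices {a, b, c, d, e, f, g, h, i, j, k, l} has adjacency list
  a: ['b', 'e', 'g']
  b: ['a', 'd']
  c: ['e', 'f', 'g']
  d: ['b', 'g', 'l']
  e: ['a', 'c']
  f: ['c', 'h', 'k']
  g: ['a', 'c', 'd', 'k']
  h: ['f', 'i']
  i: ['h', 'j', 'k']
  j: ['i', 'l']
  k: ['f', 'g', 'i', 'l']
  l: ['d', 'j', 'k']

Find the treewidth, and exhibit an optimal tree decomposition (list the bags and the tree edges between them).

Treewidth 3.
One such decomposition:
Bags: B1 = {a, b, d, e}  B2 = {a, d, e, g}  B3 = {c, d, e, g}  B4 = {c, d, g, l}  B5 = {c, g, k, l}  B6 = {c, f, k, l}  B7 = {f, j, k, l}  B8 = {f, i, j, k}  B9 = {f, h, i, j}
Tree: B1–B2, B2–B3, B3–B4, B4–B5, B5–B6, B6–B7, B7–B8, B8–B9

The largest bag has 4 vertices, giving width 3; this decomposition certifies tw(G) ≤ 3. For the lower bound: the 4 vertex sets {a,b,e}, {d}, {g}, {c,f,k,l} are disjoint, each induces a connected subgraph, and every pair is joined by at least one edge of G. Contracting each set to a single vertex therefore yields K_{4} as a minor, and since treewidth is minor-monotone, tw(G) ≥ tw(K_{4}) = 3. Combining the bounds, tw(G) = 3.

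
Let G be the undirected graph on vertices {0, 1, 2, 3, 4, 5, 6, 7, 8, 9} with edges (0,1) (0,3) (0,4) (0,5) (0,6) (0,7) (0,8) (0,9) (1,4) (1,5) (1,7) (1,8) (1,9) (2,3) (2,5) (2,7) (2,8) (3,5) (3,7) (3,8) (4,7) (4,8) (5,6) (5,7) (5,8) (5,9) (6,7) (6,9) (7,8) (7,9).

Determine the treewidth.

4

A width-4 tree decomposition is:
Bags: B1 = {0, 1, 5, 7, 8}  B2 = {0, 3, 5, 7, 8}  B3 = {0, 1, 5, 7, 9}  B4 = {0, 1, 4, 7, 8}  B5 = {0, 5, 6, 7, 9}  B6 = {2, 3, 5, 7, 8}
Tree: B1–B2, B1–B3, B1–B4, B3–B5, B2–B6
The largest bag has 5 vertices, giving width 4; this decomposition certifies tw(G) ≤ 4. For the lower bound, the 5 vertices {0, 1, 4, 7, 8} are pairwise adjacent, and any tree decomposition puts a clique entirely inside one bag — forcing width ≥ 4. Hence tw(G) = 4 exactly.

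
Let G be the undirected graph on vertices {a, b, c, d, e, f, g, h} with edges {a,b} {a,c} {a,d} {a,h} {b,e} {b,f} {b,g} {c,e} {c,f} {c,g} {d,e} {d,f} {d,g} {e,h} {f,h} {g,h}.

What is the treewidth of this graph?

4

A width-4 tree decomposition is:
Bags: B1 = {b, c, d, g, h}  B2 = {a, b, c, d, h}  B3 = {b, c, d, f, h}  B4 = {b, c, d, e, h}
Tree: B1–B2, B2–B3, B3–B4
The largest bag has 5 vertices, giving width 4; this decomposition certifies tw(G) ≤ 4. For the lower bound: the 5 vertex sets {g,h}, {a,d}, {b,f}, {c}, {e} are disjoint, each induces a connected subgraph, and every pair is joined by at least one edge of G. Contracting each set to a single vertex therefore yields K_{5} as a minor, and since treewidth is minor-monotone, tw(G) ≥ tw(K_{5}) = 4. Combining the bounds, tw(G) = 4.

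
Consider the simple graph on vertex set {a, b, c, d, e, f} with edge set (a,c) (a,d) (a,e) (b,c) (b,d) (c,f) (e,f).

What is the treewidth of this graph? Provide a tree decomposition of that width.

The largest bag has 3 vertices, giving width 2; this decomposition certifies tw(G) ≤ 2. The edges b–d–a–c–b form a cycle, so G is not a tree and its treewidth is at least 2. The upper and lower bounds meet at 2, so that is the treewidth.

Treewidth 2.
One such decomposition:
Bags: B1 = {b, c, d}  B2 = {a, c, d}  B3 = {a, c, f}  B4 = {a, e, f}
Tree: B1–B2, B2–B3, B3–B4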